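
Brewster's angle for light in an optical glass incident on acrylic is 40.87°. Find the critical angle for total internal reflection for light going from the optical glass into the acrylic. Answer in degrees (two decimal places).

θ_c ≈ 59.92°

tan θ_B = n₂/n₁ = tan 40.87° = 0.8653.
Total internal reflection: sin θ_c = n₂/n₁ = 0.8653.
θ_c = arcsin(0.8653) = 59.92°.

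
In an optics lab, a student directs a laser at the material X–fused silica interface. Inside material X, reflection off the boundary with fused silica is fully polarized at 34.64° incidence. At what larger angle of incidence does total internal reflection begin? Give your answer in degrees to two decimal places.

θ_c ≈ 43.70°

From Brewster, n₂/n₁ = tan θ_B = tan 34.64° = 0.6909.
Then sin θ_c = n₂/n₁ = 0.6909, so θ_c = arcsin 0.6909 = 43.70°.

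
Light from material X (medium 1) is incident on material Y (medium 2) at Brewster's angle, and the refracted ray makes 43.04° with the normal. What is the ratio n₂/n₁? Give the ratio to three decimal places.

n₂/n₁ ≈ 1.071

θ_B + θ_t = 90°, so θ_B = 90° − 43.04° = 46.96°.
tan θ_B = n₂/n₁, so n₂/n₁ = tan 46.96° = 1.071.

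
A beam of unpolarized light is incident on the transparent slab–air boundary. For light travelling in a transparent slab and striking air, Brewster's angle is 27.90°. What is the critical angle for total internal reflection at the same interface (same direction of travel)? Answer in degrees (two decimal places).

θ_c ≈ 31.97°

n₂/n₁ = tan 27.90° = 0.5295; the critical angle satisfies sin θ_c = n₂/n₁.
θ_c = arcsin(0.5295) = 31.97°.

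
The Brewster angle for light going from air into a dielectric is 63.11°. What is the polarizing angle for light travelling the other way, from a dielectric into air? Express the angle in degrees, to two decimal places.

θ_B' ≈ 26.89°

The two Brewster angles are complementary: θ_B' = 90° − θ_B = 90° − 63.11° = 26.89°.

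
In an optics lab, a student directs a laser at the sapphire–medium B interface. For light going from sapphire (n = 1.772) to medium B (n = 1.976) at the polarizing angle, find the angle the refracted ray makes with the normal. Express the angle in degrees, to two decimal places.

θ_B = arctan(n₂/n₁) = arctan(1.976/1.772) = 48.12°.
The refracted ray is perpendicular to the reflected ray, so θ_t = 90° − θ_B = 41.88°.

θ_t ≈ 41.88°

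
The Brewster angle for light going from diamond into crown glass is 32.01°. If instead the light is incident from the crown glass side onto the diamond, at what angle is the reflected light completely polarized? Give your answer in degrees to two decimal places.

Reversing the direction swaps n₁ and n₂, so tan θ_B' = 1/tan θ_B and θ_B' = 90° − θ_B.
Hence θ_B' = 90° − 32.01° = 57.99°.

θ_B' ≈ 57.99°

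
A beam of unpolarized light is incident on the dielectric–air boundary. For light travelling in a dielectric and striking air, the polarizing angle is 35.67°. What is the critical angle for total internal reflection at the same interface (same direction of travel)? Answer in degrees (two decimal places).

θ_c ≈ 45.87°

tan θ_B = n₂/n₁ = tan 35.67° = 0.7178.
Total internal reflection: sin θ_c = n₂/n₁ = 0.7178.
θ_c = arcsin(0.7178) = 45.87°.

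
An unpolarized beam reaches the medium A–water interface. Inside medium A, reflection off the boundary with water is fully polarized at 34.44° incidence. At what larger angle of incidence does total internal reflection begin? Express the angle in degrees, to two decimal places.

n₂/n₁ = tan 34.44° = 0.6857; the critical angle satisfies sin θ_c = n₂/n₁.
θ_c = arcsin(0.6857) = 43.29°.

θ_c ≈ 43.29°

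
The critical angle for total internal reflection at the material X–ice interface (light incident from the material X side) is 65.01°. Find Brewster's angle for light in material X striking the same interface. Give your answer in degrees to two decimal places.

θ_B ≈ 42.19°

At the critical angle sin θ_c = n₂/n₁, giving n₂/n₁ = sin 65.01° = 0.9064.
Then tan θ_B = n₂/n₁ = 0.9064, so θ_B = arctan 0.9064 = 42.19°.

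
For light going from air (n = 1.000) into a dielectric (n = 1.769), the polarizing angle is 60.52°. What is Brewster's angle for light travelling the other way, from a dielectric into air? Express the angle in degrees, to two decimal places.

Reversing the direction swaps n₁ and n₂, so tan θ_B' = 1/tan θ_B and θ_B' = 90° − θ_B.
Hence θ_B' = 90° − 60.52° = 29.48°.

θ_B' ≈ 29.48°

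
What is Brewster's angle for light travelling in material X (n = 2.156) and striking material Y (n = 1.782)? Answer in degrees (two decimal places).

At Brewster's angle the reflected and refracted rays are perpendicular, which with Snell's law gives tan θ_B = n₂/n₁.
tan θ_B = n₂/n₁ = 1.782/2.156 = 0.8265.
So θ_B = arctan 0.8265 = 39.57°.

θ_B ≈ 39.57°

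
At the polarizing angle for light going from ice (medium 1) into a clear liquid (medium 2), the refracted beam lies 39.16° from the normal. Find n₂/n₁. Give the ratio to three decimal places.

θ_B + θ_t = 90°, so θ_B = 90° − 39.16° = 50.84°.
tan θ_B = n₂/n₁, so n₂/n₁ = tan 50.84° = 1.228.

n₂/n₁ ≈ 1.228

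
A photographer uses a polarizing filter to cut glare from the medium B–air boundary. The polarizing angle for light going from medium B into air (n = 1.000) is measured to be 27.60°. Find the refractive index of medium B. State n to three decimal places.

n ≈ 1.913

Full polarization of the reflected beam means tan θ_B = n₂/n₁, where n₁ is the incident medium (medium B).
n₁ = n₂ / tan θ_B = 1.000 / tan 27.60° = 1.913.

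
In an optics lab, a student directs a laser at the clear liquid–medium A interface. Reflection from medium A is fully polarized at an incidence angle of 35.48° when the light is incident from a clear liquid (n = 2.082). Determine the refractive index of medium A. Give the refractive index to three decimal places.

Full polarization of the reflected beam means tan θ_B = n₂/n₁, where n₁ is the incident medium (a clear liquid).
n₂ = n₁ tan θ_B = 2.082 × tan 35.48° = 1.484.

n ≈ 1.484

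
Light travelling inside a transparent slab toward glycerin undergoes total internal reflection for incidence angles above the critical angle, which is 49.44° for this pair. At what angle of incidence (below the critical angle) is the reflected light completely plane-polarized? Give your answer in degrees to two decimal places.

At the critical angle sin θ_c = n₂/n₁, giving n₂/n₁ = sin 49.44° = 0.7597.
Then tan θ_B = n₂/n₁ = 0.7597, so θ_B = arctan 0.7597 = 37.22°.

θ_B ≈ 37.22°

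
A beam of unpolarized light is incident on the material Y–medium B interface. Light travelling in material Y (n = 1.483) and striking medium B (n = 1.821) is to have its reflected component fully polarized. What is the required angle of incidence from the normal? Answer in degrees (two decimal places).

θ_B ≈ 50.84°

At Brewster's angle the reflected and refracted rays are perpendicular, which with Snell's law gives tan θ_B = n₂/n₁.
tan θ_B = n₂/n₁ = 1.821/1.483 = 1.2279.
So θ_B = arctan 1.2279 = 50.84°.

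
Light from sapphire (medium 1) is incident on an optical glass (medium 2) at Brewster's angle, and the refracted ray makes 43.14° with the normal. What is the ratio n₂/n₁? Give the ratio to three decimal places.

n₂/n₁ ≈ 1.067

θ_B + θ_t = 90°, so θ_B = 90° − 43.14° = 46.86°.
tan θ_B = n₂/n₁, so n₂/n₁ = tan 46.86° = 1.067.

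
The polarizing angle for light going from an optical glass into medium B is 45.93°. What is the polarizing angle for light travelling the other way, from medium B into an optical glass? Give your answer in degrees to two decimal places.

tan θ_B' = n₁/n₂ = 1/tan θ_B, so θ_B' = 90° − θ_B.
θ_B' = 90° − 45.93° = 44.07°.

θ_B' ≈ 44.07°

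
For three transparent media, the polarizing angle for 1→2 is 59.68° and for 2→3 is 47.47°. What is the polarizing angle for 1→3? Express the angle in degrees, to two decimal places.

θ_B ≈ 61.79°

tan θ_B(1→2) = n₂/n₁ = tan 59.68° = 1.7099.
tan θ_B(2→3) = n₃/n₂ = tan 47.47° = 1.0902.
n₃/n₁ = 1.8641. Then tan θ_B(1→3) = n₃/n₁, so θ_B(1→3) = arctan(1.8641) = 61.79°.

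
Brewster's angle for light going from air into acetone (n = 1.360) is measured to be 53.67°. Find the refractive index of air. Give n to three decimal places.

n ≈ 1.000

At Brewster's angle, tan θ_B = n₂/n₁ with n₁ on the incident side (air) and n₂ on the transmitted side (acetone).
n₁ = n₂ / tan θ_B = 1.360 / tan 53.67° = 1.000.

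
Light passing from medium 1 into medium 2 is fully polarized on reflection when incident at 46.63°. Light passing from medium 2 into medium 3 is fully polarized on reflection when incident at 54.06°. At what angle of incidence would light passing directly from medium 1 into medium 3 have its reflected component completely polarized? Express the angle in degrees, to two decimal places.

θ_B ≈ 55.60°

n₂/n₁ = tan 46.63° = 1.0586 and n₃/n₂ = tan 54.06° = 1.3794.
So n₃/n₁ = (n₂/n₁)(n₃/n₂) = 1.0586 × 1.3794 = 1.4602.
θ_B(1→3) = arctan(1.4602) = 55.60°.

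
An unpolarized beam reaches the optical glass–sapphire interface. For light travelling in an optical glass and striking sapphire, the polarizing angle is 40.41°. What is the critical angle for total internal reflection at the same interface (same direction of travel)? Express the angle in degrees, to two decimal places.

From Brewster, n₂/n₁ = tan θ_B = tan 40.41° = 0.8514.
Then sin θ_c = n₂/n₁ = 0.8514, so θ_c = arcsin 0.8514 = 58.36°.

θ_c ≈ 58.36°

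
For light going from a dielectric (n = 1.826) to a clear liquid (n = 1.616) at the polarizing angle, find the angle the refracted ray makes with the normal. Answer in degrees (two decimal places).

θ_t ≈ 48.49°

θ_B = arctan(n₂/n₁) = arctan(1.616/1.826) = 41.51°.
The refracted ray is perpendicular to the reflected ray, so θ_t = 90° − θ_B = 48.49°.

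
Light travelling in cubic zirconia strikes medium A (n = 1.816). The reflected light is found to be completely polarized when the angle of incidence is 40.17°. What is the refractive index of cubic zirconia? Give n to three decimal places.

n ≈ 2.151

Full polarization of the reflected beam means tan θ_B = n₂/n₁, where n₁ is the incident medium (cubic zirconia).
n₁ = n₂ / tan θ_B = 1.816 / tan 40.17° = 2.151.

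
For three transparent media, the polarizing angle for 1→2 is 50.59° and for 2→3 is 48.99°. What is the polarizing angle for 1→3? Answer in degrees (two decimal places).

θ_B ≈ 54.45°

n₂/n₁ = tan 50.59° = 1.2170 and n₃/n₂ = tan 48.99° = 1.1500.
Multiplying, n₃/n₁ = 1.2170 × 1.1500 = 1.3995, and θ_B(1→3) = arctan 1.3995 = 54.45°.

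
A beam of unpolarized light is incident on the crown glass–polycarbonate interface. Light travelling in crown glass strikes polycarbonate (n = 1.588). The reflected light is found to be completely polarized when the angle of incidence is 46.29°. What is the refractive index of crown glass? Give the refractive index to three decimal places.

At Brewster's angle, tan θ_B = n₂/n₁ with n₁ on the incident side (crown glass) and n₂ on the transmitted side (polycarbonate).
n₁ = n₂ / tan θ_B = 1.588 / tan 46.29° = 1.518.

n ≈ 1.518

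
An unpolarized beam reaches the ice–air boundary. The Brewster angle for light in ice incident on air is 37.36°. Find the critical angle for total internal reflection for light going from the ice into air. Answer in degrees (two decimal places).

θ_c ≈ 49.77°

tan θ_B = n₂/n₁ = tan 37.36° = 0.7635.
Total internal reflection: sin θ_c = n₂/n₁ = 0.7635.
θ_c = arcsin(0.7635) = 49.77°.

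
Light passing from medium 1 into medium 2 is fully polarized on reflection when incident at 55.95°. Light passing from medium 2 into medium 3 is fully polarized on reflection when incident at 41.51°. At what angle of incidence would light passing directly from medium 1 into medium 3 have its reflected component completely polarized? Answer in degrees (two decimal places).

θ_B ≈ 52.64°

n₂/n₁ = tan 55.95° = 1.4798 and n₃/n₂ = tan 41.51° = 0.8850.
So n₃/n₁ = (n₂/n₁)(n₃/n₂) = 1.4798 × 0.8850 = 1.3097.
θ_B(1→3) = arctan(1.3097) = 52.64°.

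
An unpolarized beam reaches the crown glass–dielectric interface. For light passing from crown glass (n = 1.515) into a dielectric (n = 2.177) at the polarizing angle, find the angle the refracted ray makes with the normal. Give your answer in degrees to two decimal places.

θ_t ≈ 34.83°

tan θ_B = n₂/n₁ = 2.177/1.515 = 1.4370, so θ_B = 55.17°.
The refracted ray is perpendicular to the reflected ray, so θ_t = 90° − θ_B = 34.83°.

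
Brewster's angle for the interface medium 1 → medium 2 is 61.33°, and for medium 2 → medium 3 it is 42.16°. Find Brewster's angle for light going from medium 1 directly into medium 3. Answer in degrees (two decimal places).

Each Brewster angle gives a ratio: n₂/n₁ = tan 61.33° = 1.8288, n₃/n₂ = tan 42.16° = 0.9055.
Multiplying, n₃/n₁ = 1.8288 × 0.9055 = 1.6559, and θ_B(1→3) = arctan 1.6559 = 58.87°.

θ_B ≈ 58.87°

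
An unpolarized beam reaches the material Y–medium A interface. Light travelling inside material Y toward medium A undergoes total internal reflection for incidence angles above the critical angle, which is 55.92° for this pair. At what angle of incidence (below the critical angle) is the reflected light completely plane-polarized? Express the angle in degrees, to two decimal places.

θ_B ≈ 39.63°

sin θ_c = n₂/n₁, so n₂/n₁ = sin 55.92° = 0.8283.
Brewster: tan θ_B = n₂/n₁ = 0.8283.
θ_B = arctan(0.8283) = 39.63°.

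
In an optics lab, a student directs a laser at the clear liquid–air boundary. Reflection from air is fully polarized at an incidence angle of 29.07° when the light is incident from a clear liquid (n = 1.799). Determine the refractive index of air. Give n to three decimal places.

n ≈ 1.000

Brewster's law: tan θ_B = n₂/n₁ (light incident in a clear liquid, refracted into air).
n₂ = n₁ tan θ_B = 1.799 × tan 29.07° = 1.000.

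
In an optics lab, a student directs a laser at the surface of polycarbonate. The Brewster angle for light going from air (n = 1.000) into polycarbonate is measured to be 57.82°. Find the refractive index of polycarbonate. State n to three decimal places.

Brewster's law: tan θ_B = n₂/n₁ (light incident in air, refracted into polycarbonate).
n₂ = n₁ tan θ_B = 1.000 × tan 57.82° = 1.589.

n ≈ 1.589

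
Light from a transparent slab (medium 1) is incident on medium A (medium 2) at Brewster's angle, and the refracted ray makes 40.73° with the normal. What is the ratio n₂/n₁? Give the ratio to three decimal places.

n₂/n₁ ≈ 1.161

θ_B + θ_t = 90°, so θ_B = 90° − 40.73° = 49.27°.
Then n₂/n₁ = tan θ_B = tan 49.27° = 1.161.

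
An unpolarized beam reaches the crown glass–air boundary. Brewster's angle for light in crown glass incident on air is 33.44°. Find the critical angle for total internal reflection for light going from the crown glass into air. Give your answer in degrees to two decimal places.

tan θ_B = n₂/n₁ = tan 33.44° = 0.6604.
Total internal reflection: sin θ_c = n₂/n₁ = 0.6604.
θ_c = arcsin(0.6604) = 41.33°.

θ_c ≈ 41.33°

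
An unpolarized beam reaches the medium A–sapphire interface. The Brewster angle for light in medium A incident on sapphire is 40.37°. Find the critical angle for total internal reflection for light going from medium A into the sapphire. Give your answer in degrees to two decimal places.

θ_c ≈ 58.23°

n₂/n₁ = tan 40.37° = 0.8502; the critical angle satisfies sin θ_c = n₂/n₁.
θ_c = arcsin(0.8502) = 58.23°.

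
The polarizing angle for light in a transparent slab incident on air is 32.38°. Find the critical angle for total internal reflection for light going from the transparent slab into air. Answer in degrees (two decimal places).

θ_c ≈ 39.36°

tan θ_B = n₂/n₁ = tan 32.38° = 0.6341.
Total internal reflection: sin θ_c = n₂/n₁ = 0.6341.
θ_c = arcsin(0.6341) = 39.36°.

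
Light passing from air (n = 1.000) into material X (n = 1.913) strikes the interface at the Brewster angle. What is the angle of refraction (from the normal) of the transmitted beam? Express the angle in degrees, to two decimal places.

tan θ_B = n₂/n₁ = 1.913/1.000 = 1.9130, so θ_B = 62.40°.
The refracted ray is perpendicular to the reflected ray, so θ_t = 90° − θ_B = 27.60°.

θ_t ≈ 27.60°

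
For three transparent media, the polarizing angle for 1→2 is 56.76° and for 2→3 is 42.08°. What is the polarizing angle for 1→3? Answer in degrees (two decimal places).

θ_B ≈ 54.03°

Each Brewster angle gives a ratio: n₂/n₁ = tan 56.76° = 1.5258, n₃/n₂ = tan 42.08° = 0.9029.
Multiplying, n₃/n₁ = 1.5258 × 0.9029 = 1.3777, and θ_B(1→3) = arctan 1.3777 = 54.03°.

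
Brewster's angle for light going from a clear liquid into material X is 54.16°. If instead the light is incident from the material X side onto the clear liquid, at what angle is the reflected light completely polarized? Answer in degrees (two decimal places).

The two Brewster angles are complementary: θ_B' = 90° − θ_B = 90° − 54.16° = 35.84°.

θ_B' ≈ 35.84°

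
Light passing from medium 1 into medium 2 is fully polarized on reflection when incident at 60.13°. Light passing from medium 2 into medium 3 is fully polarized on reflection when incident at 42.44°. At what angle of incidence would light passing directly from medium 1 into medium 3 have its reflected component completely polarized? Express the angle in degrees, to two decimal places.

Each Brewster angle gives a ratio: n₂/n₁ = tan 60.13° = 1.7412, n₃/n₂ = tan 42.44° = 0.9144.
Multiplying, n₃/n₁ = 1.7412 × 0.9144 = 1.5921, and θ_B(1→3) = arctan 1.5921 = 57.87°.

θ_B ≈ 57.87°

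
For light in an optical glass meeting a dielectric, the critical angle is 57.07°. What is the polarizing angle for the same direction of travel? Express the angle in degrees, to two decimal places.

n₂/n₁ = sin θ_c = sin 57.07° = 0.8393.
tan θ_B equals the same ratio, so θ_B = arctan(0.8393) = 40.01°.

θ_B ≈ 40.01°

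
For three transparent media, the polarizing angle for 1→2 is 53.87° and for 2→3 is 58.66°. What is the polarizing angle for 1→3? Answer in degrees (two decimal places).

tan θ_B(1→2) = n₂/n₁ = tan 53.87° = 1.3698.
tan θ_B(2→3) = n₃/n₂ = tan 58.66° = 1.6421.
n₃/n₁ = 2.2494. Then tan θ_B(1→3) = n₃/n₁, so θ_B(1→3) = arctan(2.2494) = 66.03°.

θ_B ≈ 66.03°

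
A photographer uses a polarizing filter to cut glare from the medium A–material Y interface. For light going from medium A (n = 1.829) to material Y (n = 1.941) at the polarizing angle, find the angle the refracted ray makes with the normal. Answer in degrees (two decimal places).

θ_t ≈ 43.30°

tan θ_B = n₂/n₁ = 1.941/1.829 = 1.0612, so θ_B = 46.70°.
Since θ_B + θ_t = 90° at Brewster incidence, θ_t = 90° − 46.70° = 43.30°.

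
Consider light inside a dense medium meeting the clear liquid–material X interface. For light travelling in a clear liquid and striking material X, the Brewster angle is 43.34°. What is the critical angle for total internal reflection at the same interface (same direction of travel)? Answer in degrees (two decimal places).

θ_c ≈ 70.68°

From Brewster, n₂/n₁ = tan θ_B = tan 43.34° = 0.9437.
Then sin θ_c = n₂/n₁ = 0.9437, so θ_c = arcsin 0.9437 = 70.68°.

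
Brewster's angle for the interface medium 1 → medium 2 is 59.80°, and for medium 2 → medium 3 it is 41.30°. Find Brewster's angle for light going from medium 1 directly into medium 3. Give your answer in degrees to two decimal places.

Each Brewster angle gives a ratio: n₂/n₁ = tan 59.80° = 1.7182, n₃/n₂ = tan 41.30° = 0.8785.
n₃/n₁ = 1.5095. Then tan θ_B(1→3) = n₃/n₁, so θ_B(1→3) = arctan(1.5095) = 56.48°.

θ_B ≈ 56.48°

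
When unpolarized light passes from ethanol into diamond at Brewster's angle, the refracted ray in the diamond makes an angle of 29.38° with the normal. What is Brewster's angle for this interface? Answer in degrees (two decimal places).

Brewster's condition makes the reflected and refracted beams perpendicular: θ_B + θ_t = 90°.
θ_B = 90° − 29.38° = 60.62°.

θ_B ≈ 60.62°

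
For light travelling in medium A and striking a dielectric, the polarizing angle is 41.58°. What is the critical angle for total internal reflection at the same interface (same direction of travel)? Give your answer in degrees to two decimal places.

From Brewster, n₂/n₁ = tan θ_B = tan 41.58° = 0.8872.
Then sin θ_c = n₂/n₁ = 0.8872, so θ_c = arcsin 0.8872 = 62.53°.

θ_c ≈ 62.53°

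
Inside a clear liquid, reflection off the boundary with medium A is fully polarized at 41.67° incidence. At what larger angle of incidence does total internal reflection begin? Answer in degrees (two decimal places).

From Brewster, n₂/n₁ = tan θ_B = tan 41.67° = 0.8900.
Then sin θ_c = n₂/n₁ = 0.8900, so θ_c = arcsin 0.8900 = 62.88°.

θ_c ≈ 62.88°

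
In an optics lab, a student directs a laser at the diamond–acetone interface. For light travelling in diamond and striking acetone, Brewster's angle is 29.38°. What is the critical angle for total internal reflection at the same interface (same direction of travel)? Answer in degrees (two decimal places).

n₂/n₁ = tan 29.38° = 0.5630; the critical angle satisfies sin θ_c = n₂/n₁.
θ_c = arcsin(0.5630) = 34.26°.

θ_c ≈ 34.26°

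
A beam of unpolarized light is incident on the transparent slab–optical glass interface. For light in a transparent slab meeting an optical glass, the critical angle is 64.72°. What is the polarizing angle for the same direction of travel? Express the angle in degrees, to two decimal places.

θ_B ≈ 42.12°

At the critical angle sin θ_c = n₂/n₁, giving n₂/n₁ = sin 64.72° = 0.9042.
Then tan θ_B = n₂/n₁ = 0.9042, so θ_B = arctan 0.9042 = 42.12°.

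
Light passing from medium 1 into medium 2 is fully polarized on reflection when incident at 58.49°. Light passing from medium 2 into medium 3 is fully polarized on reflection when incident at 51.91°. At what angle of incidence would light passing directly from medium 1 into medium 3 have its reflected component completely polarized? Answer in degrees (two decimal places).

θ_B ≈ 64.34°

n₂/n₁ = tan 58.49° = 1.6312 and n₃/n₂ = tan 51.91° = 1.2758.
So n₃/n₁ = (n₂/n₁)(n₃/n₂) = 1.6312 × 1.2758 = 2.0811.
θ_B(1→3) = arctan(2.0811) = 64.34°.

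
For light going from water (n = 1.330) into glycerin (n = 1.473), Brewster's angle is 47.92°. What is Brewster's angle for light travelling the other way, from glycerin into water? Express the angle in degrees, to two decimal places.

θ_B' ≈ 42.08°

tan θ_B' = n₁/n₂ = 1/tan θ_B, so θ_B' = 90° − θ_B.
θ_B' = 90° − 47.92° = 42.08°.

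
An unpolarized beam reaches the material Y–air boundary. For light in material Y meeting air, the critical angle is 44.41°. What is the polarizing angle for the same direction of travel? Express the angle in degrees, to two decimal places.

θ_B ≈ 34.98°

sin θ_c = n₂/n₁, so n₂/n₁ = sin 44.41° = 0.6998.
Brewster: tan θ_B = n₂/n₁ = 0.6998.
θ_B = arctan(0.6998) = 34.98°.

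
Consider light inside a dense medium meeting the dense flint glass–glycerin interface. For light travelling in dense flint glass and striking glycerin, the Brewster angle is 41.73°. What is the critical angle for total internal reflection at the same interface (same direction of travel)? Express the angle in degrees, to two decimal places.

From Brewster, n₂/n₁ = tan θ_B = tan 41.73° = 0.8919.
Then sin θ_c = n₂/n₁ = 0.8919, so θ_c = arcsin 0.8919 = 63.11°.

θ_c ≈ 63.11°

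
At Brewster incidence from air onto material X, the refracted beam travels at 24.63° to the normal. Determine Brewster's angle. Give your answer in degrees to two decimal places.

θ_B ≈ 65.37°

Brewster's condition makes the reflected and refracted beams perpendicular: θ_B + θ_t = 90°.
So θ_B = 90° − θ_t = 90° − 24.63° = 65.37°.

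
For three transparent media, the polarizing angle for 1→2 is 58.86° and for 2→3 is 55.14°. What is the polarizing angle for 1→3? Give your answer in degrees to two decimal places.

θ_B ≈ 67.18°

n₂/n₁ = tan 58.86° = 1.6551 and n₃/n₂ = tan 55.14° = 1.4356.
So n₃/n₁ = (n₂/n₁)(n₃/n₂) = 1.6551 × 1.4356 = 2.3761.
θ_B(1→3) = arctan(2.3761) = 67.18°.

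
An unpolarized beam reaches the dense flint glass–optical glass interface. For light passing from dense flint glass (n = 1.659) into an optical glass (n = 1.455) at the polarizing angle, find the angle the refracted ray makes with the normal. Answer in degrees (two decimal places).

θ_t ≈ 48.75°

First find Brewster's angle: tan θ_B = 1.455/1.659 = 0.8770, giving θ_B = 41.25°.
At Brewster's angle the reflected and refracted rays are perpendicular, so θ_t = 90° − θ_B = 90° − 41.25° = 48.75°.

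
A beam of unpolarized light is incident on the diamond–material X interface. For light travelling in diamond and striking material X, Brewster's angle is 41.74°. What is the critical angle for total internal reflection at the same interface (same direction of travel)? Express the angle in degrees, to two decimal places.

θ_c ≈ 63.15°

tan θ_B = n₂/n₁ = tan 41.74° = 0.8922.
Total internal reflection: sin θ_c = n₂/n₁ = 0.8922.
θ_c = arcsin(0.8922) = 63.15°.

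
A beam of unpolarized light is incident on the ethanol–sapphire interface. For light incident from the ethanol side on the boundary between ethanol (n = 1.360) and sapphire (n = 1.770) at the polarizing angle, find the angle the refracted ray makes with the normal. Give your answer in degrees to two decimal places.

θ_t ≈ 37.54°

θ_B = arctan(n₂/n₁) = arctan(1.770/1.360) = 52.46°.
At Brewster's angle the reflected and refracted rays are perpendicular, so θ_t = 90° − θ_B = 90° − 52.46° = 37.54°.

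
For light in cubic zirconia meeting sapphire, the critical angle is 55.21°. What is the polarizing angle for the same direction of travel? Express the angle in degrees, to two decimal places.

θ_B ≈ 39.39°

sin θ_c = n₂/n₁, so n₂/n₁ = sin 55.21° = 0.8212.
Brewster: tan θ_B = n₂/n₁ = 0.8212.
θ_B = arctan(0.8212) = 39.39°.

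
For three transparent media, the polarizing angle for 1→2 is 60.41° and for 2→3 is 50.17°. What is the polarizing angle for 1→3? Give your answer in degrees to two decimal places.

θ_B ≈ 64.66°

n₂/n₁ = tan 60.41° = 1.7610 and n₃/n₂ = tan 50.17° = 1.1990.
So n₃/n₁ = (n₂/n₁)(n₃/n₂) = 1.7610 × 1.1990 = 2.1114.
θ_B(1→3) = arctan(2.1114) = 64.66°.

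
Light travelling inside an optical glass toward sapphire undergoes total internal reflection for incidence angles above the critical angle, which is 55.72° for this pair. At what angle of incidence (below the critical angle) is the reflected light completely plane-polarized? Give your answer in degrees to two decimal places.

θ_B ≈ 39.57°

At the critical angle sin θ_c = n₂/n₁, giving n₂/n₁ = sin 55.72° = 0.8263.
Then tan θ_B = n₂/n₁ = 0.8263, so θ_B = arctan 0.8263 = 39.57°.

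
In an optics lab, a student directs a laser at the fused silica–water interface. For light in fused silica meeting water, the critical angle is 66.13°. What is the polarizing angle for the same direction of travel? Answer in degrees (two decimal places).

θ_B ≈ 42.44°

sin θ_c = n₂/n₁, so n₂/n₁ = sin 66.13° = 0.9145.
Brewster: tan θ_B = n₂/n₁ = 0.9145.
θ_B = arctan(0.9145) = 42.44°.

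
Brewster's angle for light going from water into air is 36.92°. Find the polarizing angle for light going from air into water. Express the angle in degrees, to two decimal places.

θ_B' ≈ 53.08°

tan θ_B' = n₁/n₂ = 1/tan θ_B, so θ_B' = 90° − θ_B.
θ_B' = 90° − 36.92° = 53.08°.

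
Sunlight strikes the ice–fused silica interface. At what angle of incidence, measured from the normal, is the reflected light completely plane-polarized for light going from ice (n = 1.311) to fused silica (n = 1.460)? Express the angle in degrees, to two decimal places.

θ_B ≈ 48.08°

Here n₂/n₁ = 1.460/1.311 = 1.1137, and Brewster's law gives tan θ_B = n₂/n₁. Taking the arctangent, θ_B = 48.08°.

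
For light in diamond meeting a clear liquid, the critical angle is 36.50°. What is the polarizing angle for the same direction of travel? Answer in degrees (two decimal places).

At the critical angle sin θ_c = n₂/n₁, giving n₂/n₁ = sin 36.50° = 0.5948.
Then tan θ_B = n₂/n₁ = 0.5948, so θ_B = arctan 0.5948 = 30.75°.

θ_B ≈ 30.75°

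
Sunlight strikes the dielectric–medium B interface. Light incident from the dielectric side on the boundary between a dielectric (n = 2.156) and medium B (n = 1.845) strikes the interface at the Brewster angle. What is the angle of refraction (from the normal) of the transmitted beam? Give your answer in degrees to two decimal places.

θ_t ≈ 49.44°

First find Brewster's angle: tan θ_B = 1.845/2.156 = 0.8558, giving θ_B = 40.56°.
At Brewster's angle the reflected and refracted rays are perpendicular, so θ_t = 90° − θ_B = 90° − 40.56° = 49.44°.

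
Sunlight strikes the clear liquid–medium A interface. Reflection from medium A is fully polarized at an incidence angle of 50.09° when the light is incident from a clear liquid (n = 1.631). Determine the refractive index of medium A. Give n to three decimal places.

Full polarization of the reflected beam means tan θ_B = n₂/n₁, where n₁ is the incident medium (a clear liquid).
n₂ = n₁ tan θ_B = 1.631 × tan 50.09° = 1.950.

n ≈ 1.950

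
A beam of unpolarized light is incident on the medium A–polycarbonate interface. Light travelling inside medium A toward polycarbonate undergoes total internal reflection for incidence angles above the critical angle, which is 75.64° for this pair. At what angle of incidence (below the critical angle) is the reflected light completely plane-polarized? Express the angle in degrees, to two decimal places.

sin θ_c = n₂/n₁, so n₂/n₁ = sin 75.64° = 0.9688.
Brewster: tan θ_B = n₂/n₁ = 0.9688.
θ_B = arctan(0.9688) = 44.09°.

θ_B ≈ 44.09°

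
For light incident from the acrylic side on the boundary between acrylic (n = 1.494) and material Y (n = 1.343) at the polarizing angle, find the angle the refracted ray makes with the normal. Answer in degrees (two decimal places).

θ_t ≈ 48.05°

θ_B = arctan(n₂/n₁) = arctan(1.343/1.494) = 41.95°.
The refracted ray is perpendicular to the reflected ray, so θ_t = 90° − θ_B = 48.05°.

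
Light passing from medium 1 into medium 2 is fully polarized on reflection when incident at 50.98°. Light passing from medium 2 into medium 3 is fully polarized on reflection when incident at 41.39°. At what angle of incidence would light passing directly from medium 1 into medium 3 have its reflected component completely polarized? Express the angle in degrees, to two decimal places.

θ_B ≈ 47.40°

Each Brewster angle gives a ratio: n₂/n₁ = tan 50.98° = 1.2340, n₃/n₂ = tan 41.39° = 0.8813.
Multiplying, n₃/n₁ = 1.2340 × 0.8813 = 1.0875, and θ_B(1→3) = arctan 1.0875 = 47.40°.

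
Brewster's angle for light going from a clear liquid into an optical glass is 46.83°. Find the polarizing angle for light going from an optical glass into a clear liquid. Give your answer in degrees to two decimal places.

θ_B' ≈ 43.17°

The two Brewster angles are complementary: θ_B' = 90° − θ_B = 90° − 46.83° = 43.17°.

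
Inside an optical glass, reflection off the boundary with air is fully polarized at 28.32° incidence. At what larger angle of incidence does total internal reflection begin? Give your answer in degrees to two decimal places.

From Brewster, n₂/n₁ = tan θ_B = tan 28.32° = 0.5389.
Then sin θ_c = n₂/n₁ = 0.5389, so θ_c = arcsin 0.5389 = 32.61°.

θ_c ≈ 32.61°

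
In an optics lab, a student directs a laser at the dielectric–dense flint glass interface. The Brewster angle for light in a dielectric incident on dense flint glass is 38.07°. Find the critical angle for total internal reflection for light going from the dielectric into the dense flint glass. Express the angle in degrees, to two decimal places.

From Brewster, n₂/n₁ = tan θ_B = tan 38.07° = 0.7833.
Then sin θ_c = n₂/n₁ = 0.7833, so θ_c = arcsin 0.7833 = 51.56°.

θ_c ≈ 51.56°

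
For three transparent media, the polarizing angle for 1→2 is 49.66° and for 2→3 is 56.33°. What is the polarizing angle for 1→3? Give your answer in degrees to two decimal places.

n₂/n₁ = tan 49.66° = 1.1775 and n₃/n₂ = tan 56.33° = 1.5011.
So n₃/n₁ = (n₂/n₁)(n₃/n₂) = 1.1775 × 1.5011 = 1.7676.
θ_B(1→3) = arctan(1.7676) = 60.50°.

θ_B ≈ 60.50°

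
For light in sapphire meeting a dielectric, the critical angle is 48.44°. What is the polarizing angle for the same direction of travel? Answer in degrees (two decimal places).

θ_B ≈ 36.81°

At the critical angle sin θ_c = n₂/n₁, giving n₂/n₁ = sin 48.44° = 0.7483.
Then tan θ_B = n₂/n₁ = 0.7483, so θ_B = arctan 0.7483 = 36.81°.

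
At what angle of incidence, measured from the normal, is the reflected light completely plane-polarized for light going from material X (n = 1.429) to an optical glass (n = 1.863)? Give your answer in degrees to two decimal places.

The reflected p-component vanishes when tan θ_B = n₂/n₁.
Brewster's condition: tan θ_B = n₂/n₁ = 1.863/1.429 = 1.3037. Taking the arctangent, θ_B = 52.51°.

θ_B ≈ 52.51°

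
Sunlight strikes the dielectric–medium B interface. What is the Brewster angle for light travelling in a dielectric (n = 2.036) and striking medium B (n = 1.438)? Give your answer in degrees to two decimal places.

θ_B ≈ 35.23°

Brewster's condition: tan θ_B = n₂/n₁ = 1.438/2.036 = 0.7063. Taking the arctangent, θ_B = 35.23°.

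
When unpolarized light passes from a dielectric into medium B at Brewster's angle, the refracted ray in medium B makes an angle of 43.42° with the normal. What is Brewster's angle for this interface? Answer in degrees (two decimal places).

Since the reflected and refracted rays are at right angles at the polarizing angle, θ_B + θ_t = 90°.
θ_B = 90° − 43.42° = 46.58°.

θ_B ≈ 46.58°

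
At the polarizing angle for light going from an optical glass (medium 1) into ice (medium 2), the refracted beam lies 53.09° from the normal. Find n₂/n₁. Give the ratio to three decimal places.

θ_B + θ_t = 90°, so θ_B = 90° − 53.09° = 36.91°.
tan θ_B = n₂/n₁, so n₂/n₁ = tan 36.91° = 0.751.

n₂/n₁ ≈ 0.751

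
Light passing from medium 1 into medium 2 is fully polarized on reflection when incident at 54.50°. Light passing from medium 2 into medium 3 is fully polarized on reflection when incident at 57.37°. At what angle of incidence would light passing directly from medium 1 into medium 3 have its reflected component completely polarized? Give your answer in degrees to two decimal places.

tan θ_B(1→2) = n₂/n₁ = tan 54.50° = 1.4019.
tan θ_B(2→3) = n₃/n₂ = tan 57.37° = 1.5619.
n₃/n₁ = 2.1896. Then tan θ_B(1→3) = n₃/n₁, so θ_B(1→3) = arctan(2.1896) = 65.45°.

θ_B ≈ 65.45°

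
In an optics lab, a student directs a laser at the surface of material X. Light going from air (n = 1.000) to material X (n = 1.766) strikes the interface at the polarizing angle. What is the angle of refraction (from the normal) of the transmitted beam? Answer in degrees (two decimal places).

θ_t ≈ 29.52°

θ_B = arctan(n₂/n₁) = arctan(1.766/1.000) = 60.48°.
At Brewster's angle the reflected and refracted rays are perpendicular, so θ_t = 90° − θ_B = 90° − 60.48° = 29.52°.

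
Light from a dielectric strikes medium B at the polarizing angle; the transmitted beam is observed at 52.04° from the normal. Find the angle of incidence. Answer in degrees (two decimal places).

Brewster's condition makes the reflected and refracted beams perpendicular: θ_B + θ_t = 90°.
So θ_B = 90° − θ_t = 90° − 52.04° = 37.96°.

θ_B ≈ 37.96°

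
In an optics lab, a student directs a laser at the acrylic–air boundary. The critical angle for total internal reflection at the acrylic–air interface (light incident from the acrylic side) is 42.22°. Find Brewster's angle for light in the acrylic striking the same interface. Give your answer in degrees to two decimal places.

sin θ_c = n₂/n₁, so n₂/n₁ = sin 42.22° = 0.6720.
Brewster: tan θ_B = n₂/n₁ = 0.6720.
θ_B = arctan(0.6720) = 33.90°.

θ_B ≈ 33.90°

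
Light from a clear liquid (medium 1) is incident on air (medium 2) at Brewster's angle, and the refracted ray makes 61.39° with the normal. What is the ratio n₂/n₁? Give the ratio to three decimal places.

θ_B + θ_t = 90°, so θ_B = 90° − 61.39° = 28.61°.
Then n₂/n₁ = tan θ_B = tan 28.61° = 0.545.

n₂/n₁ ≈ 0.545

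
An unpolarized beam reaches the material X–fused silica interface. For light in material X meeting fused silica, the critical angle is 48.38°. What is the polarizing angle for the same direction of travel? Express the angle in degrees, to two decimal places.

θ_B ≈ 36.78°

sin θ_c = n₂/n₁, so n₂/n₁ = sin 48.38° = 0.7476.
Brewster: tan θ_B = n₂/n₁ = 0.7476.
θ_B = arctan(0.7476) = 36.78°.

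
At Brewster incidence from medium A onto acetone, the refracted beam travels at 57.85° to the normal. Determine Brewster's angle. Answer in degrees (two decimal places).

θ_B ≈ 32.15°

Since the reflected and refracted rays are at right angles at the polarizing angle, θ_B + θ_t = 90°.
θ_B = 90° − 57.85° = 32.15°.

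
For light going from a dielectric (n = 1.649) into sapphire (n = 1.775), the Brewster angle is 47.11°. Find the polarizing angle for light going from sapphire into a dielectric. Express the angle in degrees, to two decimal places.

Reversing the direction swaps n₁ and n₂, so tan θ_B' = 1/tan θ_B and θ_B' = 90° − θ_B.
Hence θ_B' = 90° − 47.11° = 42.89°.

θ_B' ≈ 42.89°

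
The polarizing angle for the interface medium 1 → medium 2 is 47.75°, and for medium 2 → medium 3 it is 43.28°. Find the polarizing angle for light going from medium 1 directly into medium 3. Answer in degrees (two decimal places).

tan θ_B(1→2) = n₂/n₁ = tan 47.75° = 1.1009.
tan θ_B(2→3) = n₃/n₂ = tan 43.28° = 0.9417.
Multiplying, n₃/n₁ = 1.1009 × 0.9417 = 1.0367, and θ_B(1→3) = arctan 1.0367 = 46.03°.

θ_B ≈ 46.03°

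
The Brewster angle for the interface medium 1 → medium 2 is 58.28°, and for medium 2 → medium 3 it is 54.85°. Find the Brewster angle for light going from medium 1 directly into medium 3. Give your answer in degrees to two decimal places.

θ_B ≈ 66.48°

Each Brewster angle gives a ratio: n₂/n₁ = tan 58.28° = 1.6179, n₃/n₂ = tan 54.85° = 1.4202.
n₃/n₁ = 2.2977. Then tan θ_B(1→3) = n₃/n₁, so θ_B(1→3) = arctan(2.2977) = 66.48°.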